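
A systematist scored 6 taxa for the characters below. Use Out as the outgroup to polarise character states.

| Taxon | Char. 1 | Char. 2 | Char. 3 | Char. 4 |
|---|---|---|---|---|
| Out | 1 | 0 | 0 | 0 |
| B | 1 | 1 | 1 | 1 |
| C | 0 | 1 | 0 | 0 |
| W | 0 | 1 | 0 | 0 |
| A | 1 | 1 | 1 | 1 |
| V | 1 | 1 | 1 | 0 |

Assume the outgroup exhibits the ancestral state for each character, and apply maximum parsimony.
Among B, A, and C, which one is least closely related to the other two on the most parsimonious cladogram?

C

Character polarity is set by the outgroup: the derived state is whichever differs from the outgroup's state, so for Char. 1 the derived state is '0', and for the remaining characters it is '1'.
Char. 1: derived state '0' in C and W only — synapomorphy for {C, W}.
All ingroup taxa share the derived state '1' for Char. 2; it defines the ingroup but does not resolve relationships within it.
Char. 3 (derived state '1') is shared by A, B, and V — a synapomorphy uniting that clade.
Char. 4 (derived state '1') is shared by A and B — a synapomorphy uniting that clade.
Most parsimonious ingroup topology: (((B,A),V),(C,W)).
A and B share a more recent common ancestor with each other than either does with C, so C is the least closely related of the three.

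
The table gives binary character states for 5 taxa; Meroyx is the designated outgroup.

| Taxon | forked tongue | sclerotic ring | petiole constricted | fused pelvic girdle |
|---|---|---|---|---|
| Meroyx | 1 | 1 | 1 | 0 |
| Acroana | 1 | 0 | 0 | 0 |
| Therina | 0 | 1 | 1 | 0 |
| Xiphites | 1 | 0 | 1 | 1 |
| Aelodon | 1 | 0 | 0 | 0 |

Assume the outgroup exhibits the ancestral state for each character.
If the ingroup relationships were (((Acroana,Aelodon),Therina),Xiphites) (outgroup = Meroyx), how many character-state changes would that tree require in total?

5

Map each character onto (((Acroana,Aelodon),Therina),Xiphites) (rooted by Meroyx) and count the minimum state changes it requires (Fitch parsimony):
forked tongue: 1; sclerotic ring: 2; petiole constricted: 1; fused pelvic girdle: 1.
Total tree length = 5.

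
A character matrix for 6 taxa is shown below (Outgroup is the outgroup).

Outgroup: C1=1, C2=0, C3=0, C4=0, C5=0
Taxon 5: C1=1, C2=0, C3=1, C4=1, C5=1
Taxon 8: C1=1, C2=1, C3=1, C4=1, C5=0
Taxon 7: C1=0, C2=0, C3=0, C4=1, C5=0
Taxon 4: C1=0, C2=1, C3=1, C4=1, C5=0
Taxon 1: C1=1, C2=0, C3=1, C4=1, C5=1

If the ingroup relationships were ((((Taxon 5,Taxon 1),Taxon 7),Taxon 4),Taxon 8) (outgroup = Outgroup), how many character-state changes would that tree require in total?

8

Map each character onto ((((Taxon 5,Taxon 1),Taxon 7),Taxon 4),Taxon 8) (rooted by Outgroup) and count the minimum state changes it requires (Fitch parsimony):
C1: 2; C2: 2; C3: 2; C4: 1; C5: 1.
Total tree length = 8.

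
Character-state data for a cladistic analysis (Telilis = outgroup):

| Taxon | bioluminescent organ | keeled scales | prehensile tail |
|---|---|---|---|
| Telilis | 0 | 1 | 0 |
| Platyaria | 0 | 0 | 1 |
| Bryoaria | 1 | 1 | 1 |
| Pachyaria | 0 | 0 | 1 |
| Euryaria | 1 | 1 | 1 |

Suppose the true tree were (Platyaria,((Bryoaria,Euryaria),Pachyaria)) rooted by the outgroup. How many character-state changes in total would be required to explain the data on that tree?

4

Map each character onto (Platyaria,((Bryoaria,Euryaria),Pachyaria)) (rooted by Telilis) and count the minimum state changes it requires (Fitch parsimony):
bioluminescent organ: 1; keeled scales: 2; prehensile tail: 1.
Total tree length = 4.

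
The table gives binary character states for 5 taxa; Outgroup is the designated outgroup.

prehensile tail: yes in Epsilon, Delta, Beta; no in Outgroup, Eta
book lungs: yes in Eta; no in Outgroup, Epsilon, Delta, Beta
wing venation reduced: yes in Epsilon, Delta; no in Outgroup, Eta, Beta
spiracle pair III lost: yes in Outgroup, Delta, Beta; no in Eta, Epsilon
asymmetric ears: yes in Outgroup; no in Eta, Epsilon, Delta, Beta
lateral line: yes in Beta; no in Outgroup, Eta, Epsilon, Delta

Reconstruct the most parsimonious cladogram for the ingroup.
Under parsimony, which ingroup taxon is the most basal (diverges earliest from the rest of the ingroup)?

Character polarity is set by the outgroup: the derived state is whichever differs from the outgroup's state, so for spiracle pair III lost, asymmetric ears the derived state is 'no', and for the remaining characters it is 'yes'.
prehensile tail (derived state 'yes') is shared by Beta, Delta, and Epsilon — a synapomorphy uniting that clade.
book lungs (derived state 'yes') is unique to Eta (autapomorphy; uninformative for grouping).
wing venation reduced: derived state 'yes' in Delta and Epsilon only — synapomorphy for {Delta, Epsilon}.
spiracle pair III lost (state 'no') occurs in Epsilon and Eta but conflicts with the nesting implied by the other characters — most parsimoniously interpreted as homoplasy.
asymmetric ears (derived state 'no') is shared by all ingroup taxa — unites the whole ingroup.
lateral line (derived state 'yes') is unique to Beta (autapomorphy; uninformative for grouping).
Most parsimonious ingroup topology: (Eta,((Epsilon,Delta),Beta)).
Eta is sister to the clade containing all other ingroup taxa, so it is the earliest-diverging (most basal) ingroup lineage.

Eta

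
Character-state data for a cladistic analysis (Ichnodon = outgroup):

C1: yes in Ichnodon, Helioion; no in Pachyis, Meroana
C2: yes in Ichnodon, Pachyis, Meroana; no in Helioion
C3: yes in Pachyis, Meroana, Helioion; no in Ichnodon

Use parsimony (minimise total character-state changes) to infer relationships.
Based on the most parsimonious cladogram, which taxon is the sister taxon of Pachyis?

Meroana

Character polarity is set by the outgroup: the derived state is whichever differs from the outgroup's state, so for C1, C2 the derived state is 'no', and for the remaining characters it is 'yes'.
Only Meroana and Pachyis show the derived state 'no' for C1, supporting them as a clade.
C2: derived state 'no' in Helioion only — an autapomorphy, so it tells us nothing about relationships among taxa.
C3 (derived state 'yes') is shared by all ingroup taxa — unites the whole ingroup.
Most parsimonious ingroup topology: ((Pachyis,Meroana),Helioion).
Pachyis and Meroana form a cherry on this tree, so they are sister taxa.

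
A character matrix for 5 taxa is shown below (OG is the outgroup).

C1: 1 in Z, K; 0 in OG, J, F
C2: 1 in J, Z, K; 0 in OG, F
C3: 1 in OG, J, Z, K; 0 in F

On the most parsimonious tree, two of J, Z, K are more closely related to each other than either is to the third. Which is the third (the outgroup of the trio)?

Character polarity is set by the outgroup: the derived state is whichever differs from the outgroup's state, so for C3 the derived state is '0', and for the remaining characters it is '1'.
C1 (derived state '1') is shared by K and Z — a synapomorphy uniting that clade.
C2: derived state '1' in J, K, and Z only — synapomorphy for {J, K, Z}.
C3 (derived state '0') is unique to F (autapomorphy; uninformative for grouping).
Most parsimonious ingroup topology: ((J,(Z,K)),F).
Z and K share a more recent common ancestor with each other than either does with J, so J is the least closely related of the three.

J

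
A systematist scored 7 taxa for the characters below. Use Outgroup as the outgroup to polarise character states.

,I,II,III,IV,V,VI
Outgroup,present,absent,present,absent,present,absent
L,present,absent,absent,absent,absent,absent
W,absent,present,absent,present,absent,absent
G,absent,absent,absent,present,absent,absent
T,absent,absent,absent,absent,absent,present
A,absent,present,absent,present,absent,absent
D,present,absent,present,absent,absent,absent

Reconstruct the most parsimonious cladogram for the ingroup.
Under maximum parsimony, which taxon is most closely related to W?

A

Character polarity is set by the outgroup: the derived state is whichever differs from the outgroup's state, so for I, III, V the derived state is 'absent', and for the remaining characters it is 'present'.
I: derived state 'absent' in A, G, T, and W only — synapomorphy for {A, G, T, W}.
II (derived state 'present') is shared by A and W — a synapomorphy uniting that clade.
Only A, G, L, T, and W show the derived state 'absent' for III, supporting them as a clade.
IV (derived state 'present') is shared by A, G, and W — a synapomorphy uniting that clade.
All ingroup taxa share the derived state 'absent' for V; it defines the ingroup but does not resolve relationships within it.
VI: derived state 'present' in T only — an autapomorphy, so it tells us nothing about relationships among taxa.
Most parsimonious ingroup topology: ((L,(((W,A),G),T)),D).
W and A form a cherry on this tree, so they are sister taxa.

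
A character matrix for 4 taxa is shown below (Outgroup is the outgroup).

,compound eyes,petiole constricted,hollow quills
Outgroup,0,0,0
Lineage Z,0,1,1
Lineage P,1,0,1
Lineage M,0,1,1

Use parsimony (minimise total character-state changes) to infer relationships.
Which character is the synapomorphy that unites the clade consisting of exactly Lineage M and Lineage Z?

The outgroup has state '0' for every character, so '1' is the derived state throughout.
compound eyes (derived state '1') is unique to Lineage P (autapomorphy; uninformative for grouping).
petiole constricted (derived state '1') is shared by Lineage M and Lineage Z — a synapomorphy uniting that clade.
All ingroup taxa share the derived state '1' for hollow quills; it defines the ingroup but does not resolve relationships within it.
Most parsimonious ingroup topology: ((Lineage Z,Lineage M),Lineage P).
The clade {Lineage M, Lineage Z} is supported by petiole constricted: its derived state '1' occurs in exactly those taxa and in no other taxon (including the outgroup).

petiole constricted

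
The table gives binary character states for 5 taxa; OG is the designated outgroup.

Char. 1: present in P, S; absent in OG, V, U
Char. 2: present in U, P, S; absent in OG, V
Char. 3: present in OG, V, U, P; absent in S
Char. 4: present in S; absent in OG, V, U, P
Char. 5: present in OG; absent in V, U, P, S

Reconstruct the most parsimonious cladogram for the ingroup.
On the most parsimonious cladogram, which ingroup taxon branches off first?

V

Character polarity is set by the outgroup: the derived state is whichever differs from the outgroup's state, so for Char. 3, Char. 5 the derived state is 'absent', and for the remaining characters it is 'present'.
Char. 1: derived state 'present' in P and S only — synapomorphy for {P, S}.
Char. 2: derived state 'present' in P, S, and U only — synapomorphy for {P, S, U}.
Char. 3 (derived state 'absent') is unique to S (autapomorphy; uninformative for grouping).
Char. 4 (derived state 'present') is unique to S (autapomorphy; uninformative for grouping).
Char. 5 (derived state 'absent') is shared by all ingroup taxa — unites the whole ingroup.
Most parsimonious ingroup topology: (V,(U,(P,S))).
V is sister to the clade containing all other ingroup taxa, so it is the earliest-diverging (most basal) ingroup lineage.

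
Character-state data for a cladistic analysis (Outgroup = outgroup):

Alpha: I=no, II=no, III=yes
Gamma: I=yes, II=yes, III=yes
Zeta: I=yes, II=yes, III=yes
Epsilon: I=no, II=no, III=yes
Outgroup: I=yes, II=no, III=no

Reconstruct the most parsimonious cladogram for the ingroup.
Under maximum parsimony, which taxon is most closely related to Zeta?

Gamma

Character polarity is set by the outgroup: the derived state is whichever differs from the outgroup's state, so for I the derived state is 'no', and for the remaining characters it is 'yes'.
I: derived state 'no' in Alpha and Epsilon only — synapomorphy for {Alpha, Epsilon}.
II: derived state 'yes' in Gamma and Zeta only — synapomorphy for {Gamma, Zeta}.
All ingroup taxa share the derived state 'yes' for III; it defines the ingroup but does not resolve relationships within it.
Most parsimonious ingroup topology: ((Alpha,Epsilon),(Gamma,Zeta)).
Zeta and Gamma form a cherry on this tree, so they are sister taxa.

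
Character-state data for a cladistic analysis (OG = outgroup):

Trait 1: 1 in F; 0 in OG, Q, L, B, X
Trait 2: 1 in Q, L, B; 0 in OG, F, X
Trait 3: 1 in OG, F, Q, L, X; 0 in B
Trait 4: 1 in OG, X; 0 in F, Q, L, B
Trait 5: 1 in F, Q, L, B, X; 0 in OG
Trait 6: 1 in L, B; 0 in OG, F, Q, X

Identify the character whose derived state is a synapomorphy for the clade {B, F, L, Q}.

Character polarity is set by the outgroup: the derived state is whichever differs from the outgroup's state, so for Trait 3, Trait 4 the derived state is '0', and for the remaining characters it is '1'.
Trait 1 (derived state '1') is unique to F (autapomorphy; uninformative for grouping).
Trait 2 (derived state '1') is shared by B, L, and Q — a synapomorphy uniting that clade.
Trait 3 (derived state '0') is unique to B (autapomorphy; uninformative for grouping).
Only B, F, L, and Q show the derived state '0' for Trait 4, supporting them as a clade.
Trait 5 (derived state '1') is shared by all ingroup taxa — unites the whole ingroup.
Trait 6 (derived state '1') is shared by B and L — a synapomorphy uniting that clade.
Most parsimonious ingroup topology: ((F,(Q,(L,B))),X).
The clade {B, F, L, Q} is supported by Trait 4: its derived state '0' occurs in exactly those taxa and in no other taxon (including the outgroup).

Trait 4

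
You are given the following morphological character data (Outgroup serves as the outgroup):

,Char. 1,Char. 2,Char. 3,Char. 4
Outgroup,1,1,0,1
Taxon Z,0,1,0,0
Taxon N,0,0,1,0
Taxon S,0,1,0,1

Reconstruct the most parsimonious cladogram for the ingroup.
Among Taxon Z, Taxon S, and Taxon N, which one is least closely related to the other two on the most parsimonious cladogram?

Character polarity is set by the outgroup: the derived state is whichever differs from the outgroup's state, so for Char. 1, Char. 2, Char. 4 the derived state is '0', and for the remaining characters it is '1'.
All ingroup taxa share the derived state '0' for Char. 1; it defines the ingroup but does not resolve relationships within it.
Char. 2: derived state '0' in Taxon N only — an autapomorphy, so it tells us nothing about relationships among taxa.
Char. 3: derived state '1' in Taxon N only — an autapomorphy, so it tells us nothing about relationships among taxa.
Only Taxon N and Taxon Z show the derived state '0' for Char. 4, supporting them as a clade.
Most parsimonious ingroup topology: ((Taxon Z,Taxon N),Taxon S).
Taxon N and Taxon Z share a more recent common ancestor with each other than either does with Taxon S, so Taxon S is the least closely related of the three.

Taxon S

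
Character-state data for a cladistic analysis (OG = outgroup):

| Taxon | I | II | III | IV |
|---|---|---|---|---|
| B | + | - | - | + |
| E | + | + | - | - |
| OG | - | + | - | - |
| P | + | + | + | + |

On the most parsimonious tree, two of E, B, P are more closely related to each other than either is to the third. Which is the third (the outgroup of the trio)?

Character polarity is set by the outgroup: the derived state is whichever differs from the outgroup's state, so for II the derived state is '-', and for the remaining characters it is '+'.
All ingroup taxa share the derived state '+' for I; it defines the ingroup but does not resolve relationships within it.
II (derived state '-') is unique to B (autapomorphy; uninformative for grouping).
III (derived state '+') is unique to P (autapomorphy; uninformative for grouping).
IV (derived state '+') is shared by B and P — a synapomorphy uniting that clade.
Most parsimonious ingroup topology: ((P,B),E).
B and P share a more recent common ancestor with each other than either does with E, so E is the least closely related of the three.

E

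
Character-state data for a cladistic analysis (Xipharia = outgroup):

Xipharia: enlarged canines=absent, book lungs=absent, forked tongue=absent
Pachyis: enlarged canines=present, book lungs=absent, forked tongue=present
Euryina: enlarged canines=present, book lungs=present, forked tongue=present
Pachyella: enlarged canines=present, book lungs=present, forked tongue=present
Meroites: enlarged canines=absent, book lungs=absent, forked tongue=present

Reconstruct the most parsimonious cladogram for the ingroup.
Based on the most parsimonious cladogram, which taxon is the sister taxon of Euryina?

Pachyella

The outgroup has state 'absent' for every character, so 'present' is the derived state throughout.
enlarged canines: derived state 'present' in Euryina, Pachyella, and Pachyis only — synapomorphy for {Euryina, Pachyella, Pachyis}.
Only Euryina and Pachyella show the derived state 'present' for book lungs, supporting them as a clade.
forked tongue (derived state 'present') is shared by all ingroup taxa — unites the whole ingroup.
Most parsimonious ingroup topology: ((Pachyis,(Euryina,Pachyella)),Meroites).
Euryina and Pachyella form a cherry on this tree, so they are sister taxa.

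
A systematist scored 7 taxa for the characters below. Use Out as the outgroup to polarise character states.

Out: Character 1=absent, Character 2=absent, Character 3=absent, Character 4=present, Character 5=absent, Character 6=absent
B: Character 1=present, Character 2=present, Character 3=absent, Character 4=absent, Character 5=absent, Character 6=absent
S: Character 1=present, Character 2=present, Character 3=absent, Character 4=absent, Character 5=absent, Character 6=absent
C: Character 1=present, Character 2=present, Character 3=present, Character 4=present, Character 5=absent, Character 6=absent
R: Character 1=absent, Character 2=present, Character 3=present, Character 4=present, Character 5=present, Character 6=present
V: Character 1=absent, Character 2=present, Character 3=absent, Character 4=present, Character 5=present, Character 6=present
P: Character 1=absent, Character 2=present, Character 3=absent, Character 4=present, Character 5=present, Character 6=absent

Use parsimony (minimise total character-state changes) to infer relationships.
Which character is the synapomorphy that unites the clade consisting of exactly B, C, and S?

Character 1

Character polarity is set by the outgroup: the derived state is whichever differs from the outgroup's state, so for Character 4 the derived state is 'absent', and for the remaining characters it is 'present'.
Character 1 (derived state 'present') is shared by B, C, and S — a synapomorphy uniting that clade.
Character 2 (derived state 'present') is shared by all ingroup taxa — unites the whole ingroup.
Character 3 (state 'present') occurs in C and R but conflicts with the nesting implied by the other characters — most parsimoniously interpreted as homoplasy.
Character 4 (derived state 'absent') is shared by B and S — a synapomorphy uniting that clade.
Character 5 (derived state 'present') is shared by P, R, and V — a synapomorphy uniting that clade.
Character 6: derived state 'present' in R and V only — synapomorphy for {R, V}.
Most parsimonious ingroup topology: (((B,S),C),((R,V),P)).
The clade {B, C, S} is supported by Character 1: its derived state 'present' occurs in exactly those taxa and in no other taxon (including the outgroup).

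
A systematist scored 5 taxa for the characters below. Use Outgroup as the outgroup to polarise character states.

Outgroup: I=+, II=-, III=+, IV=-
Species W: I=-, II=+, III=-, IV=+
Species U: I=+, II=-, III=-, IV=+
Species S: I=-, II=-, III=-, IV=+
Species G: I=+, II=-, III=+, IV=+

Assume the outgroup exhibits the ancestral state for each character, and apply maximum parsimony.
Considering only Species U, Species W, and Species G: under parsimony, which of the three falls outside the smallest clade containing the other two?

Character polarity is set by the outgroup: the derived state is whichever differs from the outgroup's state, so for I, III the derived state is '-', and for the remaining characters it is '+'.
I: derived state '-' in Species S and Species W only — synapomorphy for {Species S, Species W}.
II: derived state '+' in Species W only — an autapomorphy, so it tells us nothing about relationships among taxa.
Only Species S, Species U, and Species W show the derived state '-' for III, supporting them as a clade.
All ingroup taxa share the derived state '+' for IV; it defines the ingroup but does not resolve relationships within it.
Most parsimonious ingroup topology: (((Species W,Species S),Species U),Species G).
Species U and Species W share a more recent common ancestor with each other than either does with Species G, so Species G is the least closely related of the three.

Species G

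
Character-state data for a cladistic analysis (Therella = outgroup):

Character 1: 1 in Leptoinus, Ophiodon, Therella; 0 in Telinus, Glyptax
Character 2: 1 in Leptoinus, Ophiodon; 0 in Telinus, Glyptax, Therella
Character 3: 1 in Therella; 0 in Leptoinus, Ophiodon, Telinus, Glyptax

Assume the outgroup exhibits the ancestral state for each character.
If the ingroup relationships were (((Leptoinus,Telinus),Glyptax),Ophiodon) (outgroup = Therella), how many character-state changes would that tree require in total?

5

Map each character onto (((Leptoinus,Telinus),Glyptax),Ophiodon) (rooted by Therella) and count the minimum state changes it requires (Fitch parsimony):
Character 1: 2; Character 2: 2; Character 3: 1.
Total tree length = 5.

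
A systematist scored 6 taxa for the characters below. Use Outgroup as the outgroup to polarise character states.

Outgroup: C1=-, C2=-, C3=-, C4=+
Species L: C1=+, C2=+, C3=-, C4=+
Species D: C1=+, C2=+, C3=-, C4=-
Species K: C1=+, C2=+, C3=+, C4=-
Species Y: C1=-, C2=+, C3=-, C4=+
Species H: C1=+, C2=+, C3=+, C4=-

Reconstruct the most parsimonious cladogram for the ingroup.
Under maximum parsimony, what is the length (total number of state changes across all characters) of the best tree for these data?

Character polarity is set by the outgroup: the derived state is whichever differs from the outgroup's state, so for C4 the derived state is '-', and for the remaining characters it is '+'.
Only Species D, Species H, Species K, and Species L show the derived state '+' for C1, supporting them as a clade.
C2 (derived state '+') is shared by all ingroup taxa — unites the whole ingroup.
C3 (derived state '+') is shared by Species H and Species K — a synapomorphy uniting that clade.
C4 (derived state '-') is shared by Species D, Species H, and Species K — a synapomorphy uniting that clade.
Most parsimonious ingroup topology: ((Species L,(Species D,(Species K,Species H))),Species Y).
Changes per character on this tree: C1: 1; C2: 1; C3: 1; C4: 1.
Total = 4.

4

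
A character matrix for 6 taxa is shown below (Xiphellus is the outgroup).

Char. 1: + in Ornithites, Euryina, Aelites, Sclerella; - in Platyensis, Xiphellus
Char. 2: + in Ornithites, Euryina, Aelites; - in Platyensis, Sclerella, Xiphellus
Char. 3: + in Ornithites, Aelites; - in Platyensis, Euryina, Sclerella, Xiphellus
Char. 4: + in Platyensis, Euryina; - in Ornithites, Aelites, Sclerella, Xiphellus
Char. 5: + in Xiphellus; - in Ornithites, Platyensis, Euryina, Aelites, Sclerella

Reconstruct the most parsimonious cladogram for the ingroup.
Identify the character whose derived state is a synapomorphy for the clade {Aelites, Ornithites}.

Character polarity is set by the outgroup: the derived state is whichever differs from the outgroup's state, so for Char. 5 the derived state is '-', and for the remaining characters it is '+'.
Char. 1: derived state '+' in Aelites, Euryina, Ornithites, and Sclerella only — synapomorphy for {Aelites, Euryina, Ornithites, Sclerella}.
Only Aelites, Euryina, and Ornithites show the derived state '+' for Char. 2, supporting them as a clade.
Only Aelites and Ornithites show the derived state '+' for Char. 3, supporting them as a clade.
Char. 4 (state '+') occurs in Euryina and Platyensis but conflicts with the nesting implied by the other characters — most parsimoniously interpreted as homoplasy.
All ingroup taxa share the derived state '-' for Char. 5; it defines the ingroup but does not resolve relationships within it.
Most parsimonious ingroup topology: ((((Aelites,Ornithites),Euryina),Sclerella),Platyensis).
The clade {Aelites, Ornithites} is supported by Char. 3: its derived state '+' occurs in exactly those taxa and in no other taxon (including the outgroup).

Char. 3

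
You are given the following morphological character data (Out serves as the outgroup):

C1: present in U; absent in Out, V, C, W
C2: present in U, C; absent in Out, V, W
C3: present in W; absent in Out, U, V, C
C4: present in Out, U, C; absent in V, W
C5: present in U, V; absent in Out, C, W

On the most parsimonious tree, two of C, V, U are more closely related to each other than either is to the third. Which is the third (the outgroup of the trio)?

Character polarity is set by the outgroup: the derived state is whichever differs from the outgroup's state, so for C4 the derived state is 'absent', and for the remaining characters it is 'present'.
C1: derived state 'present' in U only — an autapomorphy, so it tells us nothing about relationships among taxa.
C2: derived state 'present' in C and U only — synapomorphy for {C, U}.
C3: derived state 'present' in W only — an autapomorphy, so it tells us nothing about relationships among taxa.
C4: derived state 'absent' in V and W only — synapomorphy for {V, W}.
C5 (state 'present') occurs in U and V but conflicts with the nesting implied by the other characters — most parsimoniously interpreted as homoplasy.
Most parsimonious ingroup topology: ((U,C),(V,W)).
U and C share a more recent common ancestor with each other than either does with V, so V is the least closely related of the three.

V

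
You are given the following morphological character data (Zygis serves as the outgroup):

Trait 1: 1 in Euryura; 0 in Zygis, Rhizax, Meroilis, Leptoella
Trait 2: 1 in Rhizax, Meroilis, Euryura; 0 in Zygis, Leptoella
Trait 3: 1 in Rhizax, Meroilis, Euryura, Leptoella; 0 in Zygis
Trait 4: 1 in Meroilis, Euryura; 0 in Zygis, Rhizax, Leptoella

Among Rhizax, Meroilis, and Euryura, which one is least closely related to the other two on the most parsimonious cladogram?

Rhizax

The outgroup has state '0' for every character, so '1' is the derived state throughout.
Trait 1: derived state '1' in Euryura only — an autapomorphy, so it tells us nothing about relationships among taxa.
Trait 2: derived state '1' in Euryura, Meroilis, and Rhizax only — synapomorphy for {Euryura, Meroilis, Rhizax}.
Trait 3 (derived state '1') is shared by all ingroup taxa — unites the whole ingroup.
Trait 4: derived state '1' in Euryura and Meroilis only — synapomorphy for {Euryura, Meroilis}.
Most parsimonious ingroup topology: ((Rhizax,(Meroilis,Euryura)),Leptoella).
Euryura and Meroilis share a more recent common ancestor with each other than either does with Rhizax, so Rhizax is the least closely related of the three.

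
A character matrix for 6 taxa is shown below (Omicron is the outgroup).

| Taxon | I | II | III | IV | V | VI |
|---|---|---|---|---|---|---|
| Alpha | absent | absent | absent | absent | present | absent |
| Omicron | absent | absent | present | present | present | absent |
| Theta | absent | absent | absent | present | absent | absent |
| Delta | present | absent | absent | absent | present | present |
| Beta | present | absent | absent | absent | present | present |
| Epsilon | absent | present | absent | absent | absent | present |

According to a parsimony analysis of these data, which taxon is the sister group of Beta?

Character polarity is set by the outgroup: the derived state is whichever differs from the outgroup's state, so for III, IV, V the derived state is 'absent', and for the remaining characters it is 'present'.
I: derived state 'present' in Beta and Delta only — synapomorphy for {Beta, Delta}.
II (derived state 'present') is unique to Epsilon (autapomorphy; uninformative for grouping).
All ingroup taxa share the derived state 'absent' for III; it defines the ingroup but does not resolve relationships within it.
IV: derived state 'absent' in Alpha, Beta, Delta, and Epsilon only — synapomorphy for {Alpha, Beta, Delta, Epsilon}.
V groups Epsilon and Theta, which is incompatible with the clades supported by the remaining characters; treating it as convergent (homoplasy) costs fewer steps than any alternative tree.
Only Beta, Delta, and Epsilon show the derived state 'present' for VI, supporting them as a clade.
Most parsimonious ingroup topology: ((Alpha,(Epsilon,(Delta,Beta))),Theta).
Beta and Delta form a cherry on this tree, so they are sister taxa.

Delta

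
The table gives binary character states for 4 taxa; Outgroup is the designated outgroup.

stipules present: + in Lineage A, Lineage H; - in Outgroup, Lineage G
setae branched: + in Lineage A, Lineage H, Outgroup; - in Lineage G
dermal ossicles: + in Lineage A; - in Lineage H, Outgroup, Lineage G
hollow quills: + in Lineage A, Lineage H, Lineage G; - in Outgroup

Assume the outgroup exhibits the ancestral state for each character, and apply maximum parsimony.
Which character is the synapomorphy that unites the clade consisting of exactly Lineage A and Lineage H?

Character polarity is set by the outgroup: the derived state is whichever differs from the outgroup's state, so for setae branched the derived state is '-', and for the remaining characters it is '+'.
stipules present (derived state '+') is shared by Lineage A and Lineage H — a synapomorphy uniting that clade.
setae branched (derived state '-') is unique to Lineage G (autapomorphy; uninformative for grouping).
dermal ossicles: derived state '+' in Lineage A only — an autapomorphy, so it tells us nothing about relationships among taxa.
All ingroup taxa share the derived state '+' for hollow quills; it defines the ingroup but does not resolve relationships within it.
Most parsimonious ingroup topology: ((Lineage A,Lineage H),Lineage G).
The clade {Lineage A, Lineage H} is supported by stipules present: its derived state '+' occurs in exactly those taxa and in no other taxon (including the outgroup).

stipules present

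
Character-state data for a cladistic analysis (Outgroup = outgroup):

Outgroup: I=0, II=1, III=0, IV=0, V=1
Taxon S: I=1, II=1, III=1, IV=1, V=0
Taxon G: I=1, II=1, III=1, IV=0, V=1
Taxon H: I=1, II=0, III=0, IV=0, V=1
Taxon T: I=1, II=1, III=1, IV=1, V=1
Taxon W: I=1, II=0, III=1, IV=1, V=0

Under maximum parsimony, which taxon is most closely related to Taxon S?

Taxon W

Character polarity is set by the outgroup: the derived state is whichever differs from the outgroup's state, so for II, V the derived state is '0', and for the remaining characters it is '1'.
All ingroup taxa share the derived state '1' for I; it defines the ingroup but does not resolve relationships within it.
II groups Taxon H and Taxon W, which is incompatible with the clades supported by the remaining characters; treating it as convergent (homoplasy) costs fewer steps than any alternative tree.
Only Taxon G, Taxon S, Taxon T, and Taxon W show the derived state '1' for III, supporting them as a clade.
Only Taxon S, Taxon T, and Taxon W show the derived state '1' for IV, supporting them as a clade.
Only Taxon S and Taxon W show the derived state '0' for V, supporting them as a clade.
Most parsimonious ingroup topology: ((((Taxon S,Taxon W),Taxon T),Taxon G),Taxon H).
Taxon S and Taxon W form a cherry on this tree, so they are sister taxa.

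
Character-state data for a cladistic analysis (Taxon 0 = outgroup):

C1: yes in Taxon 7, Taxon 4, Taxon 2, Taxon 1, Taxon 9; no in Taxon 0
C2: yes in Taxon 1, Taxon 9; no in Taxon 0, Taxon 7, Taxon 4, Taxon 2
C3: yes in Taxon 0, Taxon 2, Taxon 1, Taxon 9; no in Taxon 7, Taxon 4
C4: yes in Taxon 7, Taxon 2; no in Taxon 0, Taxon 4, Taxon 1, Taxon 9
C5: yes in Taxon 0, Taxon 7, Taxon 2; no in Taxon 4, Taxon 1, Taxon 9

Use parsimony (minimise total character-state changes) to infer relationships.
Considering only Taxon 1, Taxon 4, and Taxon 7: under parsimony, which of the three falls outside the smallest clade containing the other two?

Character polarity is set by the outgroup: the derived state is whichever differs from the outgroup's state, so for C3, C5 the derived state is 'no', and for the remaining characters it is 'yes'.
All ingroup taxa share the derived state 'yes' for C1; it defines the ingroup but does not resolve relationships within it.
Only Taxon 1 and Taxon 9 show the derived state 'yes' for C2, supporting them as a clade.
C3 groups Taxon 4 and Taxon 7, which is incompatible with the clades supported by the remaining characters; treating it as convergent (homoplasy) costs fewer steps than any alternative tree.
C4 (derived state 'yes') is shared by Taxon 2 and Taxon 7 — a synapomorphy uniting that clade.
C5 (derived state 'no') is shared by Taxon 1, Taxon 4, and Taxon 9 — a synapomorphy uniting that clade.
Most parsimonious ingroup topology: ((Taxon 7,Taxon 2),(Taxon 4,(Taxon 1,Taxon 9))).
Taxon 1 and Taxon 4 share a more recent common ancestor with each other than either does with Taxon 7, so Taxon 7 is the least closely related of the three.

Taxon 7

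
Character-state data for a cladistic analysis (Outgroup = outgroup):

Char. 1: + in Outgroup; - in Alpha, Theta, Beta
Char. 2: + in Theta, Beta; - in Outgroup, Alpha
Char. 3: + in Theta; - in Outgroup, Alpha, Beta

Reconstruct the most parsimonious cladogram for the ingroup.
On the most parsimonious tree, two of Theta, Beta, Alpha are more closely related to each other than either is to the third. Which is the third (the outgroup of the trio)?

Alpha

Character polarity is set by the outgroup: the derived state is whichever differs from the outgroup's state, so for Char. 1 the derived state is '-', and for the remaining characters it is '+'.
Char. 1 (derived state '-') is shared by all ingroup taxa — unites the whole ingroup.
Char. 2 (derived state '+') is shared by Beta and Theta — a synapomorphy uniting that clade.
Char. 3: derived state '+' in Theta only — an autapomorphy, so it tells us nothing about relationships among taxa.
Most parsimonious ingroup topology: (Alpha,(Theta,Beta)).
Beta and Theta share a more recent common ancestor with each other than either does with Alpha, so Alpha is the least closely related of the three.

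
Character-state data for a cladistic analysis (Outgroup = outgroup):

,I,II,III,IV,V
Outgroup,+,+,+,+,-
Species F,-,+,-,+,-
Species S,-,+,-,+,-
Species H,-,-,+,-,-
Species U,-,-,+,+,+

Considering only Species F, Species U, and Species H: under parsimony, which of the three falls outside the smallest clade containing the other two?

Species F

Character polarity is set by the outgroup: the derived state is whichever differs from the outgroup's state, so for I, II, III, IV the derived state is '-', and for the remaining characters it is '+'.
All ingroup taxa share the derived state '-' for I; it defines the ingroup but does not resolve relationships within it.
II (derived state '-') is shared by Species H and Species U — a synapomorphy uniting that clade.
Only Species F and Species S show the derived state '-' for III, supporting them as a clade.
IV: derived state '-' in Species H only — an autapomorphy, so it tells us nothing about relationships among taxa.
V (derived state '+') is unique to Species U (autapomorphy; uninformative for grouping).
Most parsimonious ingroup topology: ((Species U,Species H),(Species S,Species F)).
Species H and Species U share a more recent common ancestor with each other than either does with Species F, so Species F is the least closely related of the three.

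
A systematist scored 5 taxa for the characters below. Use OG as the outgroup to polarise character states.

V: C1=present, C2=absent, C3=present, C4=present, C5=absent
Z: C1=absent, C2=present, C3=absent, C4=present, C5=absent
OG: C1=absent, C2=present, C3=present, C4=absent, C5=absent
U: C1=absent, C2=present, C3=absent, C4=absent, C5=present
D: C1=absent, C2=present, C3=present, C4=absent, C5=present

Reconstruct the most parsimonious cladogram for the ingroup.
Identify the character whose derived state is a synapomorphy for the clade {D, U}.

C5

Character polarity is set by the outgroup: the derived state is whichever differs from the outgroup's state, so for C2, C3 the derived state is 'absent', and for the remaining characters it is 'present'.
C1 (derived state 'present') is unique to V (autapomorphy; uninformative for grouping).
C2 (derived state 'absent') is unique to V (autapomorphy; uninformative for grouping).
C3 groups U and Z, which is incompatible with the clades supported by the remaining characters; treating it as convergent (homoplasy) costs fewer steps than any alternative tree.
C4 (derived state 'present') is shared by V and Z — a synapomorphy uniting that clade.
C5 (derived state 'present') is shared by D and U — a synapomorphy uniting that clade.
Most parsimonious ingroup topology: ((U,D),(V,Z)).
The clade {D, U} is supported by C5: its derived state 'present' occurs in exactly those taxa and in no other taxon (including the outgroup).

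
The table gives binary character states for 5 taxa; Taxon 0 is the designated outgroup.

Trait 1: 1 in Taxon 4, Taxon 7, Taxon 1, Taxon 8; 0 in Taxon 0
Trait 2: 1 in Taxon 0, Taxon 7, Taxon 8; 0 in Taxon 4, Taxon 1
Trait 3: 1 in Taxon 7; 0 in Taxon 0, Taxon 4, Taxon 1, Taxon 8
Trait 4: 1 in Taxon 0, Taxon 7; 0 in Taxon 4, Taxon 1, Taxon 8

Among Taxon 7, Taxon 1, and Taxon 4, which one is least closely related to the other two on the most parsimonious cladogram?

Character polarity is set by the outgroup: the derived state is whichever differs from the outgroup's state, so for Trait 2, Trait 4 the derived state is '0', and for the remaining characters it is '1'.
All ingroup taxa share the derived state '1' for Trait 1; it defines the ingroup but does not resolve relationships within it.
Only Taxon 1 and Taxon 4 show the derived state '0' for Trait 2, supporting them as a clade.
Trait 3: derived state '1' in Taxon 7 only — an autapomorphy, so it tells us nothing about relationships among taxa.
Trait 4: derived state '0' in Taxon 1, Taxon 4, and Taxon 8 only — synapomorphy for {Taxon 1, Taxon 4, Taxon 8}.
Most parsimonious ingroup topology: (((Taxon 4,Taxon 1),Taxon 8),Taxon 7).
Taxon 4 and Taxon 1 share a more recent common ancestor with each other than either does with Taxon 7, so Taxon 7 is the least closely related of the three.

Taxon 7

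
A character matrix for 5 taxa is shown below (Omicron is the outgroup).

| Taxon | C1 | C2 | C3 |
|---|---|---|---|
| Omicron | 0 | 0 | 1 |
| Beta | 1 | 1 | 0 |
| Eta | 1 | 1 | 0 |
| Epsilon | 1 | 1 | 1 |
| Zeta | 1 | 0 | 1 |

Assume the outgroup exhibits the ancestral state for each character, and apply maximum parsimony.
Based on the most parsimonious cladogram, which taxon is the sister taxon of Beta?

Character polarity is set by the outgroup: the derived state is whichever differs from the outgroup's state, so for C3 the derived state is '0', and for the remaining characters it is '1'.
All ingroup taxa share the derived state '1' for C1; it defines the ingroup but does not resolve relationships within it.
C2 (derived state '1') is shared by Beta, Epsilon, and Eta — a synapomorphy uniting that clade.
Only Beta and Eta show the derived state '0' for C3, supporting them as a clade.
Most parsimonious ingroup topology: (((Beta,Eta),Epsilon),Zeta).
Beta and Eta form a cherry on this tree, so they are sister taxa.

Eta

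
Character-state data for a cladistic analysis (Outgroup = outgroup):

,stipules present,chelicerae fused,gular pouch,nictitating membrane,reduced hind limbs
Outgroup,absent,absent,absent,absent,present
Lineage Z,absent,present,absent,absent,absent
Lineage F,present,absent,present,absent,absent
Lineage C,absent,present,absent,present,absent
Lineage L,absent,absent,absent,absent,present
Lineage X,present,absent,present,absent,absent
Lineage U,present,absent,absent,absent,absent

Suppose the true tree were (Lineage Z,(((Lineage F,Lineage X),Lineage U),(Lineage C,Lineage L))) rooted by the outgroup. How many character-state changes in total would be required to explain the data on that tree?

7

Map each character onto (Lineage Z,(((Lineage F,Lineage X),Lineage U),(Lineage C,Lineage L))) (rooted by Outgroup) and count the minimum state changes it requires (Fitch parsimony):
stipules present: 1; chelicerae fused: 2; gular pouch: 1; nictitating membrane: 1; reduced hind limbs: 2.
Total tree length = 7.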